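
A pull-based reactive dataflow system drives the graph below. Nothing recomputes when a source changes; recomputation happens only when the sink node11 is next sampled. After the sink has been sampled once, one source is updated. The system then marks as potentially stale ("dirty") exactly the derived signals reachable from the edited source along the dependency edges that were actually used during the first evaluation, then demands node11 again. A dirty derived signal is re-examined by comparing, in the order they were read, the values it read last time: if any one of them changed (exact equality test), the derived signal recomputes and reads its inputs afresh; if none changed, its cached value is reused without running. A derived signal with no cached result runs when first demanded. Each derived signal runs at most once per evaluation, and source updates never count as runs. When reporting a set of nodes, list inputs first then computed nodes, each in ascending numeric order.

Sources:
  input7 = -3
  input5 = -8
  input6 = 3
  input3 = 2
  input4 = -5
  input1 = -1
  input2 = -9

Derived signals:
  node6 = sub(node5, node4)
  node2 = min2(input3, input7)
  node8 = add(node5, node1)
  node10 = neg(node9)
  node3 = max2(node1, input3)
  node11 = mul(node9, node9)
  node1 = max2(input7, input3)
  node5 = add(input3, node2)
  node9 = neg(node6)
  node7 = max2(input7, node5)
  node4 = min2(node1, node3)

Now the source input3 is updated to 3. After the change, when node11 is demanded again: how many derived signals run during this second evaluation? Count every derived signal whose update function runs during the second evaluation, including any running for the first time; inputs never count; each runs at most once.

First evaluation (everything demanded from the output):
  node1 = max2(-3, 2) = 2
  node2 = min2(2, -3) = -3
  node3 = max2(2, 2) = 2
  node4 = min2(2, 2) = 2
  node5 = add(2, -3) = -1
  node6 = sub(-1, 2) = -3
  node9 = neg(-3) = 3
  node11 = mul(3, 3) = 9

Propagation after the edit:
  node1: runs — input3 2->3; result 3.
  node2: runs — input3 2->3; result -3 (same value as before).
  node3: runs — node1 2->3; input3 2->3; result 3.
  node4: runs — node1 2->3; node3 2->3; result 3.
  node5: runs — input3 2->3; result 0.
  node6: runs — node5 -1->0; node4 2->3; result -3 (same value as before).
  node9: checked — values it read are unchanged (node6 unchanged); reused cached 3 without running.
  node11: checked — values it read are unchanged (node9 unchanged, node9 unchanged); reused cached 9 without running.

Key observation: the cutoff stops propagation at node9 — its inputs' values are unchanged, so it reuses its cache.

Derived signals that run: node1, node2, node3, node4, node5, node6 — 6 in total.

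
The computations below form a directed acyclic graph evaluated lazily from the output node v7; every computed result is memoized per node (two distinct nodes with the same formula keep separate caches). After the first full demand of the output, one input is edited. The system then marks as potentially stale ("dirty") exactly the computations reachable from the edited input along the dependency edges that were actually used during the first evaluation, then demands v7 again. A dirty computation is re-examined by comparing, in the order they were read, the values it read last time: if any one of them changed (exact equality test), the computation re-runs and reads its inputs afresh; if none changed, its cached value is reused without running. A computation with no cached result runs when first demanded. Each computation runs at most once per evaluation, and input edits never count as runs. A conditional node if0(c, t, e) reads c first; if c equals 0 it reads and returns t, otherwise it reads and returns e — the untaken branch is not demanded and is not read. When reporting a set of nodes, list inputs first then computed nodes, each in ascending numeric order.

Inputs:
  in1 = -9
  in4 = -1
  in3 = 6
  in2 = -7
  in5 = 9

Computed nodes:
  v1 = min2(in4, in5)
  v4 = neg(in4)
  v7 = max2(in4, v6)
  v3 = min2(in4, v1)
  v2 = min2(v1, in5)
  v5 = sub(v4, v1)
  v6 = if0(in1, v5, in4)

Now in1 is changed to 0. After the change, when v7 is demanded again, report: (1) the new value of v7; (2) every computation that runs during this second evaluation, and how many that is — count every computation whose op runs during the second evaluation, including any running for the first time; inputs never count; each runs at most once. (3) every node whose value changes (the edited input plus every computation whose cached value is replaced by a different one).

First demand of the output computes:
  v6 = if0(in1=-9 -> else branch in4) = -1
  v7 = max2(-1, -1) = -1

After the edit, cleaning proceeds:
  v1: had never run; runs now, result -1.
  v4: had never run; runs now, result 1.
  v5: had never run; runs now, result 2.
  v6: a read changed (in1 -9->0) — executes, giving 2.
  v7: a read changed (v6 -1->2) — executes, giving 2.

Note the branch switch — v1, v4, v5 had no cache and run now for the first time.

Demanding v7 again yields 2.
5 computations run: v1, v4, v5, v6, v7.
The nodes whose values change: in1, v6, v7.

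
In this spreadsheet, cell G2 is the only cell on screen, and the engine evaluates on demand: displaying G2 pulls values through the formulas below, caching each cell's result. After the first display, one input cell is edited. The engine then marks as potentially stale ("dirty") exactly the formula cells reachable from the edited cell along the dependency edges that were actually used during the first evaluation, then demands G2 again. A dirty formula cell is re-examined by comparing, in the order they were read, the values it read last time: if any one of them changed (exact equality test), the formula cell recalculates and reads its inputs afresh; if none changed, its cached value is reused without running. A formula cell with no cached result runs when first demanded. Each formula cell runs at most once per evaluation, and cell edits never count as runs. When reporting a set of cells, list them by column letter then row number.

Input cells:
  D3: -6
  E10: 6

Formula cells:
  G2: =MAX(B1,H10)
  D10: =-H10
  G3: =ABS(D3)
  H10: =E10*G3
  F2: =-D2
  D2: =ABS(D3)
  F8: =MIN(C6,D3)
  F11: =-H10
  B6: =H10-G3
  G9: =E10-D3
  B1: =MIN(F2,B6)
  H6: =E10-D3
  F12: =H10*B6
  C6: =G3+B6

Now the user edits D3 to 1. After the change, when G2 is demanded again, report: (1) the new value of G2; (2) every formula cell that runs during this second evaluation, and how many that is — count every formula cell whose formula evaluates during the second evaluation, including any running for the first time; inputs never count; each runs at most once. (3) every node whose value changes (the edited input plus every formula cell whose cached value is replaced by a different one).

G2 now evaluates to 6.
Run set: B1, B6, D2, F2, G2, G3, H10 (7 run).
Changed values: B1, B6, D2, D3, F2, G2, G3, H10.

Initial pass — values computed on the first demand:
  D2 = ABS(-6) = 6
  F2 = -(6) = -6
  G3 = ABS(-6) = 6
  H10 = 6 * 6 = 36
  B6 = 36 - 6 = 30
  B1 = MIN(-6, 30) = -6
  G2 = MAX(-6, 36) = 36

Second demand — change propagation:
  D2: re-runs because D3 -6->1; new result 1.
  F2: re-runs because D2 6->1; new result -1.
  G3: re-runs because D3 -6->1; new result 1.
  H10: re-runs because G3 6->1; new result 6.
  B6: re-runs because H10 36->6; G3 6->1; new result 5.
  B1: re-runs because F2 -6->-1; B6 30->5; new result -1.
  G2: re-runs because B1 -6->-1; H10 36->6; new result 6.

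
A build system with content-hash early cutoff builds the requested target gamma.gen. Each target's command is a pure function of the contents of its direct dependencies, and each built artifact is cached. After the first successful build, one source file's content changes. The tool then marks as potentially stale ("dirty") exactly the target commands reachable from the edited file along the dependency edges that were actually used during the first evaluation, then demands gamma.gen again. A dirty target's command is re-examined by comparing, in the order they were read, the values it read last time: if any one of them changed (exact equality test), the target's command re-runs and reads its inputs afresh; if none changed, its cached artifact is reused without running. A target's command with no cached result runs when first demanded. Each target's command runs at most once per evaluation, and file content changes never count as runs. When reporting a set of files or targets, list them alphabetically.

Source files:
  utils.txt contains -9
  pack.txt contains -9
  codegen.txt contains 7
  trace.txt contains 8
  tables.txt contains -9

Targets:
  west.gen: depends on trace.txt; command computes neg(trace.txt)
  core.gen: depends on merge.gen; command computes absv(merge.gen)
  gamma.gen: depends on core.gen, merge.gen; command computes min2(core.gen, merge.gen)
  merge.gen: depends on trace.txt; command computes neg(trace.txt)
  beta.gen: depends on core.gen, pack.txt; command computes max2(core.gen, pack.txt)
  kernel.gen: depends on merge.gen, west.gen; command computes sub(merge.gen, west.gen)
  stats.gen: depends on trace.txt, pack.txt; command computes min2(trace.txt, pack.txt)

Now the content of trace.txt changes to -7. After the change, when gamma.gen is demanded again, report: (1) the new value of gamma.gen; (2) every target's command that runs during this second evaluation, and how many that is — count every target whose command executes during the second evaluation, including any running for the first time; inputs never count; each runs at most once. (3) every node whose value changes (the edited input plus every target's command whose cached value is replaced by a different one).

New value of gamma.gen: 7.
Target commands that run: core.gen, gamma.gen, merge.gen — 3 in total.
Values that change: core.gen, gamma.gen, merge.gen, trace.txt.

First evaluation (everything demanded from the output):
  merge.gen = neg(8) = -8
  core.gen = absv(-8) = 8
  gamma.gen = min2(8, -8) = -8

Propagation after the edit:
  merge.gen: runs — trace.txt 8->-7; result 7.
  core.gen: runs — merge.gen -8->7; result 7.
  gamma.gen: runs — core.gen 8->7; merge.gen -8->7; result 7.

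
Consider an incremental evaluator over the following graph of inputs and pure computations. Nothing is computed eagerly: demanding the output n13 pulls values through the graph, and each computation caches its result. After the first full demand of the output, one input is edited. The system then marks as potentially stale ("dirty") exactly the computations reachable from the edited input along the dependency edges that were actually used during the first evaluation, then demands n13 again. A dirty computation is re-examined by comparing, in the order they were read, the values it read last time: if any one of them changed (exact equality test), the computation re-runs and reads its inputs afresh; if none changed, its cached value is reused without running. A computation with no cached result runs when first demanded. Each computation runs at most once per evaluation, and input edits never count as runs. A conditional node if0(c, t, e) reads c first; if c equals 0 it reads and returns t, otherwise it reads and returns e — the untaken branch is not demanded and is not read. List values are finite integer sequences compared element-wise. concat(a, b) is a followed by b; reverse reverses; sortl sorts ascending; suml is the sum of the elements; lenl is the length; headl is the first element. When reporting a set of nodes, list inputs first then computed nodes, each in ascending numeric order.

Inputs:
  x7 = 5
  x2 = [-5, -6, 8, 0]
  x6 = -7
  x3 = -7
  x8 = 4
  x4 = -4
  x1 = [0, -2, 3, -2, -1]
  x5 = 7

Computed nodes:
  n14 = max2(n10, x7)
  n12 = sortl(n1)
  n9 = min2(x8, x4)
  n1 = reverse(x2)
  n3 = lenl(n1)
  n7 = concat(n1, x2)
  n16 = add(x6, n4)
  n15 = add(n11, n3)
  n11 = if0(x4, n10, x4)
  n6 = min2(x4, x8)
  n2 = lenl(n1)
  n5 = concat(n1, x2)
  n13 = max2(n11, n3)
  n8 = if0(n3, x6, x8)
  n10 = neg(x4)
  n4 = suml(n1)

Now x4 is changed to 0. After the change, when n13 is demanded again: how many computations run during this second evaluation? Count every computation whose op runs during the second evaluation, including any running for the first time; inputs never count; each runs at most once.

Initial pass — values computed on the first demand:
  n1 = reverse([-5, -6, 8, 0]) = [0, 8, -6, -5]
  n3 = lenl([0, 8, -6, -5]) = 4
  n11 = if0(x4=-4 -> else branch x4) = -4
  n13 = max2(-4, 4) = 4

Second demand — change propagation:
  n10: newly demanded (no cache) — executes and yields 0.
  n11: re-runs because x4 -4->0; x4 -4->0; new result 0.
  n13: re-runs because n11 -4->0; new result 4 (unchanged).

The important point: the flipped condition pulls in fresh nodes; n10 runs for the first time.

Run set: n10, n11, n13 (3 run).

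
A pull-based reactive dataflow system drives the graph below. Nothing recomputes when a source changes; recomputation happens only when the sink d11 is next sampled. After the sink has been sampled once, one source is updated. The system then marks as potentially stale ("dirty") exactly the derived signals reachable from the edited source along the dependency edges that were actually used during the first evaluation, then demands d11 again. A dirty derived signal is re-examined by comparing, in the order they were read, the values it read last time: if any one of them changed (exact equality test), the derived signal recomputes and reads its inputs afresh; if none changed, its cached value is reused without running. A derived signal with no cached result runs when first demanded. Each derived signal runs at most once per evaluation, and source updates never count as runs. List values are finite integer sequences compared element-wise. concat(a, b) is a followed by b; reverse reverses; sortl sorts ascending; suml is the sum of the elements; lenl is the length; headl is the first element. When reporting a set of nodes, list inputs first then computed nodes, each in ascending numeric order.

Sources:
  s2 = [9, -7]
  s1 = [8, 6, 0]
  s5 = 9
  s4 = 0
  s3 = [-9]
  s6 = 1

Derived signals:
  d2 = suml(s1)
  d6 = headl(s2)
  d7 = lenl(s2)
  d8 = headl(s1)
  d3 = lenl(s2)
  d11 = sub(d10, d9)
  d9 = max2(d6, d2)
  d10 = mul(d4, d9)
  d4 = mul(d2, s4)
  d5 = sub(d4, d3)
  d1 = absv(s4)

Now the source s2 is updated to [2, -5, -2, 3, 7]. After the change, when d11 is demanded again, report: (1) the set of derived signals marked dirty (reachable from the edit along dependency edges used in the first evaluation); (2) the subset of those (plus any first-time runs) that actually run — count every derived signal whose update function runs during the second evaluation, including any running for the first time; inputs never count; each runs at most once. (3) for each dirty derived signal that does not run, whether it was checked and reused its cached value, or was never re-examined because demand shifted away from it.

Marked dirty: d6, d9, d10, d11.
Derived signals that run: d6, d9 — 2 in total.
Checked but reused from cache: d10, d11.
Key observation: the change is absorbed at d9 — it re-runs but produces the same value, and the output's value is unchanged.

First evaluation (everything demanded from the output):
  d2 = suml([8, 6, 0]) = 14
  d4 = mul(14, 0) = 0
  d6 = headl([9, -7]) = 9
  d9 = max2(9, 14) = 14
  d10 = mul(0, 14) = 0
  d11 = sub(0, 14) = -14

Propagation after the edit:
  d6: runs — s2 [9, -7]->[2, -5, -2, 3, 7]; result 2.
  d9: runs — d6 9->2; result 14 (same value as before).
  d10: checked — values it read are unchanged (d4 unchanged, d9 unchanged); reused cached 0 without running.
  d11: checked — values it read are unchanged (d10 unchanged, d9 unchanged); reused cached -14 without running.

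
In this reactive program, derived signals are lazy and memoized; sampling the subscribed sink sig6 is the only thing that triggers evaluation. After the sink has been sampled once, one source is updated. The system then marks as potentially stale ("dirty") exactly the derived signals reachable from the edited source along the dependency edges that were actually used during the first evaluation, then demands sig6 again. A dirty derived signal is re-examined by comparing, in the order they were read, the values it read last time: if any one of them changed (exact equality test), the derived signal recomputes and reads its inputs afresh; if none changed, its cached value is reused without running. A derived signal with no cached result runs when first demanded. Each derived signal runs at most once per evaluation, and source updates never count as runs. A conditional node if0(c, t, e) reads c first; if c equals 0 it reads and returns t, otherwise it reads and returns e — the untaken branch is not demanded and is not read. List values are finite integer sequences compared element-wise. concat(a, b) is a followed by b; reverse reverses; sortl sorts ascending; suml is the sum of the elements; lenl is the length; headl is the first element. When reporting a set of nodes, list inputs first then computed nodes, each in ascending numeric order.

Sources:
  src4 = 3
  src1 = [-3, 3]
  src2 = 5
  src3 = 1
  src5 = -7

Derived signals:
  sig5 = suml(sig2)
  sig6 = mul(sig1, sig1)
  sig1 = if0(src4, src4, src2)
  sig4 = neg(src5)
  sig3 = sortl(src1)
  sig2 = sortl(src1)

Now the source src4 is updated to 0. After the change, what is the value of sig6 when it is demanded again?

Demanding sig6 again yields 0.

First demand of the output computes:
  sig1 = if0(src4=3 -> else branch src2) = 5
  sig6 = mul(5, 5) = 25

After the edit, cleaning proceeds:
  sig1: a read changed (src4 3->0) — executes, giving 0.
  sig6: a read changed (sig1 5->0; sig1 5->0) — executes, giving 0.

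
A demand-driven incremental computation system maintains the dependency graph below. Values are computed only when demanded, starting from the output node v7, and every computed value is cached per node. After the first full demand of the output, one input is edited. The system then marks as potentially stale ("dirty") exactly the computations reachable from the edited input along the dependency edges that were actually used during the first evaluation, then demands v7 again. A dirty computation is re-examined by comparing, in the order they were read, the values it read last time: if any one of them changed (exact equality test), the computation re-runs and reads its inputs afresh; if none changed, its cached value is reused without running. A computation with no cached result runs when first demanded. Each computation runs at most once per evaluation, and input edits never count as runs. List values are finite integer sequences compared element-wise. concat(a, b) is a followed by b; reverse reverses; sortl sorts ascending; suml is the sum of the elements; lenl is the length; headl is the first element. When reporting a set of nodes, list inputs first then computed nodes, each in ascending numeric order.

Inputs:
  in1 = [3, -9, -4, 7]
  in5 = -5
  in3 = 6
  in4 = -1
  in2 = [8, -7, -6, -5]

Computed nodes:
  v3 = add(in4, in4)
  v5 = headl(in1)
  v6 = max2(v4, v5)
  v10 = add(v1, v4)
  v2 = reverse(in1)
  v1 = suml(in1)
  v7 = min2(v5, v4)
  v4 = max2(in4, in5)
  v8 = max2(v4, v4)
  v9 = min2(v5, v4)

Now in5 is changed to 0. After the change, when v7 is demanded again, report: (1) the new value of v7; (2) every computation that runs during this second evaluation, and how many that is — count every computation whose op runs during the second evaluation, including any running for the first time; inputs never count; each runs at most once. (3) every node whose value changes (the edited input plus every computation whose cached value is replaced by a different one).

First evaluation (everything demanded from the output):
  v4 = max2(-1, -5) = -1
  v5 = headl([3, -9, -4, 7]) = 3
  v7 = min2(3, -1) = -1

Propagation after the edit:
  v4: runs — in5 -5->0; result 0.
  v7: runs — v4 -1->0; result 0.

New value of v7: 0.
Computations that run: v4, v7 — 2 in total.
Values that change: in5, v4, v7.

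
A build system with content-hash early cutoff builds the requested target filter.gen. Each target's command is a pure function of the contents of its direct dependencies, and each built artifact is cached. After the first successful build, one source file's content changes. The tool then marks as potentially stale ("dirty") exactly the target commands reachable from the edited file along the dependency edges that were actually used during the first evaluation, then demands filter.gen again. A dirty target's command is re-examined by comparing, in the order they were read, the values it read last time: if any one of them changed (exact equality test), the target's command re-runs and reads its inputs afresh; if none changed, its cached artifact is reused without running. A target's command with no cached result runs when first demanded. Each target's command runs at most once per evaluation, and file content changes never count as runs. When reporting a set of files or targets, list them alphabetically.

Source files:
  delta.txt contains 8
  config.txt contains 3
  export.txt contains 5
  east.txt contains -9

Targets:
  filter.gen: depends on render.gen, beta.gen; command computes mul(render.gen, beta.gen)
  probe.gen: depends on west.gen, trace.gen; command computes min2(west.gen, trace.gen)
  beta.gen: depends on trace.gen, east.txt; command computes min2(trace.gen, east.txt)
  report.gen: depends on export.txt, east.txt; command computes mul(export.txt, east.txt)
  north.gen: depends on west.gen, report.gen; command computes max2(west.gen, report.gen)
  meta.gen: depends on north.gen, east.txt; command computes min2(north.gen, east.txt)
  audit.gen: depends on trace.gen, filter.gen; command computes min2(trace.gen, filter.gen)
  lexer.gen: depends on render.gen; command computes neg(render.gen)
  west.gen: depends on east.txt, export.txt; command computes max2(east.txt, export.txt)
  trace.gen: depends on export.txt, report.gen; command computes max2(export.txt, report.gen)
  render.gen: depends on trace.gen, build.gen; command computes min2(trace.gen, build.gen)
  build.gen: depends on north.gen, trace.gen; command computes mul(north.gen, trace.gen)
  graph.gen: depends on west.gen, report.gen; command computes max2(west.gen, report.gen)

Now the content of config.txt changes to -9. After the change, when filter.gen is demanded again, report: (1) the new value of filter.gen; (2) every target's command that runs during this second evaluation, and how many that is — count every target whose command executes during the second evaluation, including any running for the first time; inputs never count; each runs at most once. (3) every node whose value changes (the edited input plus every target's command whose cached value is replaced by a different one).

First evaluation (everything demanded from the output):
  report.gen = mul(5, -9) = -45
  trace.gen = max2(5, -45) = 5
  beta.gen = min2(5, -9) = -9
  west.gen = max2(-9, 5) = 5
  north.gen = max2(5, -45) = 5
  build.gen = mul(5, 5) = 25
  render.gen = min2(5, 25) = 5
  filter.gen = mul(5, -9) = -45

Propagation after the edit:
  config.txt feeds no computation that the output demands — nothing is marked dirty and nothing runs.

Key observation: config.txt is never demanded by the output, so the edit triggers no recomputation at all.

New value of filter.gen: -45.
Target commands that run: none — 0 in total.
Values that change: config.txt.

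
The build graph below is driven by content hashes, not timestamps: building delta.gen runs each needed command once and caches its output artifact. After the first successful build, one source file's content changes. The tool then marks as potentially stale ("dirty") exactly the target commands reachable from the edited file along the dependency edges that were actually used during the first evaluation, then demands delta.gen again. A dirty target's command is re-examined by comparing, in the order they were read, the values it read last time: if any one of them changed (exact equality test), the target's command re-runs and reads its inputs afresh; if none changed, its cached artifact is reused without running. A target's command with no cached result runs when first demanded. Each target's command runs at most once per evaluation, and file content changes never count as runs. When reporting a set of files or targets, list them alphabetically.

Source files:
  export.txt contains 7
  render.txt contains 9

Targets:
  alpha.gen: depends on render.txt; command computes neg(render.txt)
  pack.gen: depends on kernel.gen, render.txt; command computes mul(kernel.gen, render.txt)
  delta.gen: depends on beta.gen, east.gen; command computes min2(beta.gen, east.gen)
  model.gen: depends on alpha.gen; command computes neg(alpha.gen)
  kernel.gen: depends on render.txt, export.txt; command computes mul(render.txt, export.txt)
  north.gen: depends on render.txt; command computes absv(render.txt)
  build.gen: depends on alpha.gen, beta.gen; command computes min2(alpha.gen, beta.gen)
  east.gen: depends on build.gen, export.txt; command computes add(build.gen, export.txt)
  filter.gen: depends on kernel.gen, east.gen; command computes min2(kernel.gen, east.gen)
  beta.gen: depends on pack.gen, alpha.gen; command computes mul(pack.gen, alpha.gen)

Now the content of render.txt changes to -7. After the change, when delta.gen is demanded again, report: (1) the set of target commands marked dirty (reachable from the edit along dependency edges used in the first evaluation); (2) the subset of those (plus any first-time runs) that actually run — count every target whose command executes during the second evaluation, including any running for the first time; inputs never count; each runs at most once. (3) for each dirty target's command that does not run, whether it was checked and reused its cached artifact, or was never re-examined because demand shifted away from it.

Initial pass — values computed on the first demand:
  alpha.gen = neg(9) = -9
  kernel.gen = mul(9, 7) = 63
  pack.gen = mul(63, 9) = 567
  beta.gen = mul(567, -9) = -5103
  build.gen = min2(-9, -5103) = -5103
  east.gen = add(-5103, 7) = -5096
  delta.gen = min2(-5103, -5096) = -5103

Second demand — change propagation:
  alpha.gen: re-runs because render.txt 9->-7; new result 7.
  kernel.gen: re-runs because render.txt 9->-7; new result -49.
  pack.gen: re-runs because kernel.gen 63->-49; render.txt 9->-7; new result 343.
  beta.gen: re-runs because pack.gen 567->343; alpha.gen -9->7; new result 2401.
  build.gen: re-runs because alpha.gen -9->7; beta.gen -5103->2401; new result 7.
  east.gen: re-runs because build.gen -5103->7; new result 14.
  delta.gen: re-runs because beta.gen -5103->2401; east.gen -5096->14; new result 14.

Dirty set: alpha.gen, beta.gen, build.gen, delta.gen, east.gen, kernel.gen, pack.gen.
Run set: alpha.gen, beta.gen, build.gen, delta.gen, east.gen, kernel.gen, pack.gen (7 run).
All dirty target commands ended up running.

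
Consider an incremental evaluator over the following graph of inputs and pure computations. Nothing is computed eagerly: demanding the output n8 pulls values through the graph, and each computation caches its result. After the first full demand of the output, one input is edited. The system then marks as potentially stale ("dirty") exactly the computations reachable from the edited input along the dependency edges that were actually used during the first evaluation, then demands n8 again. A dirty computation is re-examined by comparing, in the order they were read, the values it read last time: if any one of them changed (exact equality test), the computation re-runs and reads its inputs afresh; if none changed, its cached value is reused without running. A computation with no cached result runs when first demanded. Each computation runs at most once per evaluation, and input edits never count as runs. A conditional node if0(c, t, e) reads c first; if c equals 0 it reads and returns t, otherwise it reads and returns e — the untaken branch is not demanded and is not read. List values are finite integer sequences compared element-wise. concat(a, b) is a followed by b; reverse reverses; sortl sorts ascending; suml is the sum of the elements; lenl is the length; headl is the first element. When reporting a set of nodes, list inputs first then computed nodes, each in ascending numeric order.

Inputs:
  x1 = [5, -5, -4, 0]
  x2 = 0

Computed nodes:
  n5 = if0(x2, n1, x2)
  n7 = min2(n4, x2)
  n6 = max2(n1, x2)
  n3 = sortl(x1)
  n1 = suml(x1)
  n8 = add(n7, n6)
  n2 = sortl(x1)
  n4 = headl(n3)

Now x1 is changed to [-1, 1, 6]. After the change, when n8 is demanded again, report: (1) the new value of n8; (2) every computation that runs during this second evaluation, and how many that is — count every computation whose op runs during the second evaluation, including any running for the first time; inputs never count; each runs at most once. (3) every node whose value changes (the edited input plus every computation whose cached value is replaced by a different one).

n8 now evaluates to 5.
Run set: n1, n3, n4, n6, n7, n8 (6 run).
Changed values: x1, n1, n3, n4, n6, n7, n8.

Initial pass — values computed on the first demand:
  n1 = suml([5, -5, -4, 0]) = -4
  n3 = sortl([5, -5, -4, 0]) = [-5, -4, 0, 5]
  n4 = headl([-5, -4, 0, 5]) = -5
  n6 = max2(-4, 0) = 0
  n7 = min2(-5, 0) = -5
  n8 = add(-5, 0) = -5

Second demand — change propagation:
  n1: re-runs because x1 [5, -5, -4, 0]->[-1, 1, 6]; new result 6.
  n3: re-runs because x1 [5, -5, -4, 0]->[-1, 1, 6]; new result [-1, 1, 6].
  n4: re-runs because n3 [-5, -4, 0, 5]->[-1, 1, 6]; new result -1.
  n6: re-runs because n1 -4->6; new result 6.
  n7: re-runs because n4 -5->-1; new result -1.
  n8: re-runs because n7 -5->-1; n6 0->6; new result 5.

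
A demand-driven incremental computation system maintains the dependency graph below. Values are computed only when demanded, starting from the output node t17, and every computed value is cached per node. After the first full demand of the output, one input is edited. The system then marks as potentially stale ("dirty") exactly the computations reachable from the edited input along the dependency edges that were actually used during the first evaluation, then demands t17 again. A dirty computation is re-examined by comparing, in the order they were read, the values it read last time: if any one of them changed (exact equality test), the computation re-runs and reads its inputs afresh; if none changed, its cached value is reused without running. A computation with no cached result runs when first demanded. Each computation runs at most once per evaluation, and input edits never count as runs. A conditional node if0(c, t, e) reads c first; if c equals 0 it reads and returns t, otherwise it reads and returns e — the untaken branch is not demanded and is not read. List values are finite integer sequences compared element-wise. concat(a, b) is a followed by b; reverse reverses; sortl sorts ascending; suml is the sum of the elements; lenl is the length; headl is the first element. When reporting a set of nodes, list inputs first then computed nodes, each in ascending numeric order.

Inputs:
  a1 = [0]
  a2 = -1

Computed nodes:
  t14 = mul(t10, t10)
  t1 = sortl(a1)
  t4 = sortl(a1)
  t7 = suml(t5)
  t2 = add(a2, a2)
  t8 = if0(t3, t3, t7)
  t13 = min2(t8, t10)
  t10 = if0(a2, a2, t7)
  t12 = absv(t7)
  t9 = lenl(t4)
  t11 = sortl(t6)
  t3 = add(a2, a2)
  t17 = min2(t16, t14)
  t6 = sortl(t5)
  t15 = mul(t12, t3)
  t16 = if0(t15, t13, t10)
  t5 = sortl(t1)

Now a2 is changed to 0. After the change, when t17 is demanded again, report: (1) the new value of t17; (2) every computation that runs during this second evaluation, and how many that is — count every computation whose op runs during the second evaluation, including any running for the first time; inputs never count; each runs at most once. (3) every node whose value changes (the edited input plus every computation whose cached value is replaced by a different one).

First evaluation (everything demanded from the output):
  t1 = sortl([0]) = [0]
  t3 = add(-1, -1) = -2
  t5 = sortl([0]) = [0]
  t7 = suml([0]) = 0
  t8 = if0(t3=-2 -> else branch t7) = 0
  t10 = if0(a2=-1 -> else branch t7) = 0
  t12 = absv(0) = 0
  t13 = min2(0, 0) = 0
  t14 = mul(0, 0) = 0
  t15 = mul(0, -2) = 0
  t16 = if0(t15=0 -> then branch t13) = 0
  t17 = min2(0, 0) = 0

Propagation after the edit:
  t3: runs — a2 -1->0; a2 -1->0; result 0.
  t8: runs — t3 -2->0; result 0 (same value as before).
  t10: runs — a2 -1->0; result 0 (same value as before).
  t13: checked — values it read are unchanged (t8 unchanged, t10 unchanged); reused cached 0 without running.
  t14: checked — values it read are unchanged (t10 unchanged, t10 unchanged); reused cached 0 without running.
  t15: runs — t3 -2->0; result 0 (same value as before).
  t16: checked — values it read are unchanged (t15 unchanged, t13 unchanged); reused cached 0 without running.
  t17: checked — values it read are unchanged (t16 unchanged, t14 unchanged); reused cached 0 without running.

Key observation: the cutoff stops propagation at t13 — its inputs' values are unchanged, so it reuses its cache.

New value of t17: 0.
Computations that run: t3, t8, t10, t15 — 4 in total.
Values that change: a2, t3.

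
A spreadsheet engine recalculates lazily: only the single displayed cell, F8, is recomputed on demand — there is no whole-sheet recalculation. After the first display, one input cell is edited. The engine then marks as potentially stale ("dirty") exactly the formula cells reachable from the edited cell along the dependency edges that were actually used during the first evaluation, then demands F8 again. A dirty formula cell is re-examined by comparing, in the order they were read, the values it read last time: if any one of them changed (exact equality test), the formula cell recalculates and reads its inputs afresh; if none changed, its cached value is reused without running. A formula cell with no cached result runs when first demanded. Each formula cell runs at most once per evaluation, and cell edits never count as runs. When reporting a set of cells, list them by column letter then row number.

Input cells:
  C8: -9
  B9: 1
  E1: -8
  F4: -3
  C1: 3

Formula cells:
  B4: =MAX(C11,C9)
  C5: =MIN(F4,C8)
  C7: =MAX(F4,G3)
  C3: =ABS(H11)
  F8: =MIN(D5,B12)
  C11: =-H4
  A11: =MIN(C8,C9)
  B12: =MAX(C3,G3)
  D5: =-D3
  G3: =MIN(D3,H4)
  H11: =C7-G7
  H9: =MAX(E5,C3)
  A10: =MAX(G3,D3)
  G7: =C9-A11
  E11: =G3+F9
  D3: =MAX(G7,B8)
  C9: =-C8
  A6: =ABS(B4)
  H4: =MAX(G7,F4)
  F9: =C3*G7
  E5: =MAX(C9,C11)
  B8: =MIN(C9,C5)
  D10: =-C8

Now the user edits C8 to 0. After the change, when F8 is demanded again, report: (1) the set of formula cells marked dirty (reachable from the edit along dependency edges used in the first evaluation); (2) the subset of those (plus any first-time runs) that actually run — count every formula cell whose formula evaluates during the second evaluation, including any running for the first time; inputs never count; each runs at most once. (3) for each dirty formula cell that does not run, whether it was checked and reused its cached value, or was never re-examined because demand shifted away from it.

Marked dirty: A11, B8, B12, C3, C5, C7, C9, D3, D5, F8, G3, G7, H4, H11.
Formula cells that run: A11, B8, B12, C5, C7, C9, D3, D5, F8, G3, G7, H4, H11 — 13 in total.
Checked but reused from cache: C3.
Key observation: the cutoff stops propagation at C3 — its inputs' values are unchanged, so it reuses its cache.

First evaluation (everything demanded from the output):
  C5 = MIN(-3, -9) = -9
  C9 = -(-9) = 9
  A11 = MIN(-9, 9) = -9
  B8 = MIN(9, -9) = -9
  G7 = 9 - -9 = 18
  D3 = MAX(18, -9) = 18
  D5 = -(18) = -18
  H4 = MAX(18, -3) = 18
  G3 = MIN(18, 18) = 18
  C7 = MAX(-3, 18) = 18
  H11 = 18 - 18 = 0
  C3 = ABS(0) = 0
  B12 = MAX(0, 18) = 18
  F8 = MIN(-18, 18) = -18

Propagation after the edit:
  C5: runs — C8 -9->0; result -3.
  C9: runs — C8 -9->0; result 0.
  A11: runs — C8 -9->0; C9 9->0; result 0.
  B8: runs — C9 9->0; C5 -9->-3; result -3.
  G7: runs — C9 9->0; A11 -9->0; result 0.
  D3: runs — G7 18->0; B8 -9->-3; result 0.
  D5: runs — D3 18->0; result 0.
  H4: runs — G7 18->0; result 0.
  G3: runs — D3 18->0; H4 18->0; result 0.
  C7: runs — G3 18->0; result 0.
  H11: runs — C7 18->0; G7 18->0; result 0 (same value as before).
  C3: checked — values it read are unchanged (H11 unchanged); reused cached 0 without running.
  B12: runs — G3 18->0; result 0.
  F8: runs — D5 -18->0; B12 18->0; result 0.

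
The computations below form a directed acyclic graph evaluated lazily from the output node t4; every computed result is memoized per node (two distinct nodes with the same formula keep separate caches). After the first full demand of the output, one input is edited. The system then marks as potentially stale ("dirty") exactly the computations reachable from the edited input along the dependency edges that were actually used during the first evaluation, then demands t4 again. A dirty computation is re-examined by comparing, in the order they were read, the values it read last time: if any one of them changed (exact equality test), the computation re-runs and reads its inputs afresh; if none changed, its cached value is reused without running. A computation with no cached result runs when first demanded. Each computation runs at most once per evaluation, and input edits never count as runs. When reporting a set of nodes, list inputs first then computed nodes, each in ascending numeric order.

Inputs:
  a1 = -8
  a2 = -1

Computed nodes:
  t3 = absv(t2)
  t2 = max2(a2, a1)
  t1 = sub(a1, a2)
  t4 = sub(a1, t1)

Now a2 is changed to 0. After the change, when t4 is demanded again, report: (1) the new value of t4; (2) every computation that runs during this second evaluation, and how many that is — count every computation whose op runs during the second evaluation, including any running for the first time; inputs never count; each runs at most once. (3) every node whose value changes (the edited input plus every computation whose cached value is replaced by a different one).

First demand of the output computes:
  t1 = sub(-8, -1) = -7
  t4 = sub(-8, -7) = -1

After the edit, cleaning proceeds:
  t1: a read changed (a2 -1->0) — executes, giving -8.
  t4: a read changed (t1 -7->-8) — executes, giving 0.

Demanding t4 again yields 0.
2 computations run: t1, t4.
The nodes whose values change: a2, t1, t4.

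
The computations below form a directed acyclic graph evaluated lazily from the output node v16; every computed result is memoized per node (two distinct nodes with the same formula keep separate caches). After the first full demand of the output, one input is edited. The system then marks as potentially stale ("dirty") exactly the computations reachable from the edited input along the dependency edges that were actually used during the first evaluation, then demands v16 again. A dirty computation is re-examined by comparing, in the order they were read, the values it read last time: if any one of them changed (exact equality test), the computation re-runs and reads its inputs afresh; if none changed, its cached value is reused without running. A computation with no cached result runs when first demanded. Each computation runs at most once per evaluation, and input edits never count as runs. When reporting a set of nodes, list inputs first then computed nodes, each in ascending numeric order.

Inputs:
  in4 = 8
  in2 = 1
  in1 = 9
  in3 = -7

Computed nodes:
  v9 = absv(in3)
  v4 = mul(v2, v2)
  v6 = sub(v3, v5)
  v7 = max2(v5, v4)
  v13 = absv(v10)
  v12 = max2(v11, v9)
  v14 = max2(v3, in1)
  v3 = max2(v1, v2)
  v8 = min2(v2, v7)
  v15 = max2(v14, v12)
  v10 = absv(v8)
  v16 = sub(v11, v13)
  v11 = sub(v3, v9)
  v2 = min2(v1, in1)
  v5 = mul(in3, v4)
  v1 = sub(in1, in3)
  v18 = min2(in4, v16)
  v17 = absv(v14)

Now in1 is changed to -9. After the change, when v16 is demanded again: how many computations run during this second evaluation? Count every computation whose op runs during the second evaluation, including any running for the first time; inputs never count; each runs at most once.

First demand of the output computes:
  v1 = sub(9, -7) = 16
  v2 = min2(16, 9) = 9
  v3 = max2(16, 9) = 16
  v4 = mul(9, 9) = 81
  v5 = mul(-7, 81) = -567
  v7 = max2(-567, 81) = 81
  v8 = min2(9, 81) = 9
  v9 = absv(-7) = 7
  v10 = absv(9) = 9
  v11 = sub(16, 7) = 9
  v13 = absv(9) = 9
  v16 = sub(9, 9) = 0

After the edit, cleaning proceeds:
  v1: a read changed (in1 9->-9) — executes, giving -2.
  v2: a read changed (v1 16->-2; in1 9->-9) — executes, giving -9.
  v3: a read changed (v1 16->-2; v2 9->-9) — executes, giving -2.
  v4: a read changed (v2 9->-9; v2 9->-9) — executes, giving 81 — identical to its old value.
  v5: dirty, but its reads are unchanged (in3 unchanged, v4 unchanged); cached -567 stands.
  v7: dirty, but its reads are unchanged (v5 unchanged, v4 unchanged); cached 81 stands.
  v8: a read changed (v2 9->-9) — executes, giving -9.
  v10: a read changed (v8 9->-9) — executes, giving 9 — identical to its old value.
  v11: a read changed (v3 16->-2) — executes, giving -9.
  v13: dirty, but its reads are unchanged (v10 unchanged); cached 9 stands.
  v16: a read changed (v11 9->-9) — executes, giving -18.

Note where the cutoff bites: v5 is checked, finds nothing changed, and keeps its cache.

8 computations run: v1, v2, v3, v4, v8, v10, v11, v16.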